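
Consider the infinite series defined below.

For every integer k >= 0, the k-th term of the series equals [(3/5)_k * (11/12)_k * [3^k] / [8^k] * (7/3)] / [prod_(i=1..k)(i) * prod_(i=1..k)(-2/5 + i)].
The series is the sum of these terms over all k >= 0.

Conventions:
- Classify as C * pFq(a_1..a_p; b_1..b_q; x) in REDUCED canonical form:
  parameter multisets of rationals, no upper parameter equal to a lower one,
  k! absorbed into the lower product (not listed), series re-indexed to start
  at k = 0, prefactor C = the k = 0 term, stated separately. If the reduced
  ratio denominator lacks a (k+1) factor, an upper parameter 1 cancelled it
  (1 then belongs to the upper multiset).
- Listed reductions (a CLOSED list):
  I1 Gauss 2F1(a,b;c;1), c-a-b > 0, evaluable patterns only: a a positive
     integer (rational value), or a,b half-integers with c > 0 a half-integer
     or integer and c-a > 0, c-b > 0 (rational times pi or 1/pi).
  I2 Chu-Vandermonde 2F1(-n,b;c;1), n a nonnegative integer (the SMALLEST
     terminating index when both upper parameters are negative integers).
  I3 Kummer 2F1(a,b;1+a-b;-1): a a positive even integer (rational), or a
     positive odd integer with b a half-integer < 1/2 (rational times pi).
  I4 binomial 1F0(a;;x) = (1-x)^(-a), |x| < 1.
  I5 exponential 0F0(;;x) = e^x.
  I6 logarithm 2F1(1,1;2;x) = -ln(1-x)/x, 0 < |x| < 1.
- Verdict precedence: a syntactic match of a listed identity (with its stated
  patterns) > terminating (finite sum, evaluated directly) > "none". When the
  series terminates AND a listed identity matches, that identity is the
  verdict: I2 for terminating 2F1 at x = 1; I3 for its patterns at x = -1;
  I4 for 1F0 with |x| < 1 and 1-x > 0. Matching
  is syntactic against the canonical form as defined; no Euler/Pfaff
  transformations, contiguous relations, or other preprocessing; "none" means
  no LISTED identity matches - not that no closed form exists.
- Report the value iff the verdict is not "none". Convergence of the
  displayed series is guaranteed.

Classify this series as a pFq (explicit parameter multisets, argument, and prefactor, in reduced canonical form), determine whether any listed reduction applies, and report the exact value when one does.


Key step: with t_0 = 7/3, the lower running product (C = 7/3, x = 3/8) is a rising factorial.
Consecutive-term ratio: r(k) = (3/8) * (k+11/12) / [(k+1)] - rational; roots negated = parameters, x = (3/8), C = 7/3.

Prefactor 7/3, argument 3/8: 1F0 with upper {11/12} over lower {-}. Verdict (x = 3/8): binomial (I4) applies (the 1F0 binomial series: exponent -11/12, x = 3/8). Value: (7/3) * (5/8)^(-11/12).


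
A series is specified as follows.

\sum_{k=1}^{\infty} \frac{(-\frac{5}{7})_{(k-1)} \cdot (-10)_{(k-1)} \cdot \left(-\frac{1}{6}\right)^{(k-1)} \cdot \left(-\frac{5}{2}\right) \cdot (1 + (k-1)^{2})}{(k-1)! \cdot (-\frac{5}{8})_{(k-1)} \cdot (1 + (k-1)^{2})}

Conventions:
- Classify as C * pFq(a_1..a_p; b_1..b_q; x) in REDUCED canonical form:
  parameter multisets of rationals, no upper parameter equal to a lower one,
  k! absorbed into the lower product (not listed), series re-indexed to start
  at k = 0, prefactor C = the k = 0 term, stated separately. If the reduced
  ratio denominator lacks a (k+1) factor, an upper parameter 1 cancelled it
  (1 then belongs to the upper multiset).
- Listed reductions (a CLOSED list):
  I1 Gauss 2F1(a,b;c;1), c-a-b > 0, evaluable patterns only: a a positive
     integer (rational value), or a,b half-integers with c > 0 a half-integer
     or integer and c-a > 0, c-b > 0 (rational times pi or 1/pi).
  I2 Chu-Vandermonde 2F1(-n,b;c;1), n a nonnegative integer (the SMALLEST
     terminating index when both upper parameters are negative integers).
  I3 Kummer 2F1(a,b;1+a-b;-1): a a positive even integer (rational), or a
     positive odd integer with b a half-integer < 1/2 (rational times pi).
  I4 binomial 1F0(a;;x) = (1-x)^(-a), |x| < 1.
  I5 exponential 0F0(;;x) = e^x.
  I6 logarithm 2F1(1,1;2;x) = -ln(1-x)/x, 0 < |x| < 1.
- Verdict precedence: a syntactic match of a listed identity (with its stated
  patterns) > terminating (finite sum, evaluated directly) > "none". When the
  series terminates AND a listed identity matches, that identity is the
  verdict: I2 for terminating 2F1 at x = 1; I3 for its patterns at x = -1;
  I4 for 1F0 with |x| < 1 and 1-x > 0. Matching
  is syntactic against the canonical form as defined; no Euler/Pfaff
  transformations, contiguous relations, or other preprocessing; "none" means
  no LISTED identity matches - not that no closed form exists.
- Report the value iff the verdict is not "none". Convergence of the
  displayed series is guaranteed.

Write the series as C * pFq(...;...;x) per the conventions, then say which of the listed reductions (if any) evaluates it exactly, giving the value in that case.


Canonical form: C = -\frac{5}{2} times 2F1 with upper {-10, -\frac{5}{7}}, lower {-\frac{5}{8}}, x = -\frac{1}{6}. Verdict: terminating - the sum ends at index 10 because -10 is a negative integer; exact evaluation follows. Sum: -\frac{4866515097513045821088595}{423089955694717898949054}.

Key step: t_0 being -\frac{5}{2}, the factor k^2 + 1 cancels (top and bottom), leaving prefactor -5/2.
Consecutive-term ratio: r(k) = -\frac{1}{6} * (k-10) (k-\frac{5}{7}) / [(k-\frac{5}{8}) (k+1)] ; factor over Q: parameters, x = -\frac{1}{6}, and C = -\frac{5}{2}.


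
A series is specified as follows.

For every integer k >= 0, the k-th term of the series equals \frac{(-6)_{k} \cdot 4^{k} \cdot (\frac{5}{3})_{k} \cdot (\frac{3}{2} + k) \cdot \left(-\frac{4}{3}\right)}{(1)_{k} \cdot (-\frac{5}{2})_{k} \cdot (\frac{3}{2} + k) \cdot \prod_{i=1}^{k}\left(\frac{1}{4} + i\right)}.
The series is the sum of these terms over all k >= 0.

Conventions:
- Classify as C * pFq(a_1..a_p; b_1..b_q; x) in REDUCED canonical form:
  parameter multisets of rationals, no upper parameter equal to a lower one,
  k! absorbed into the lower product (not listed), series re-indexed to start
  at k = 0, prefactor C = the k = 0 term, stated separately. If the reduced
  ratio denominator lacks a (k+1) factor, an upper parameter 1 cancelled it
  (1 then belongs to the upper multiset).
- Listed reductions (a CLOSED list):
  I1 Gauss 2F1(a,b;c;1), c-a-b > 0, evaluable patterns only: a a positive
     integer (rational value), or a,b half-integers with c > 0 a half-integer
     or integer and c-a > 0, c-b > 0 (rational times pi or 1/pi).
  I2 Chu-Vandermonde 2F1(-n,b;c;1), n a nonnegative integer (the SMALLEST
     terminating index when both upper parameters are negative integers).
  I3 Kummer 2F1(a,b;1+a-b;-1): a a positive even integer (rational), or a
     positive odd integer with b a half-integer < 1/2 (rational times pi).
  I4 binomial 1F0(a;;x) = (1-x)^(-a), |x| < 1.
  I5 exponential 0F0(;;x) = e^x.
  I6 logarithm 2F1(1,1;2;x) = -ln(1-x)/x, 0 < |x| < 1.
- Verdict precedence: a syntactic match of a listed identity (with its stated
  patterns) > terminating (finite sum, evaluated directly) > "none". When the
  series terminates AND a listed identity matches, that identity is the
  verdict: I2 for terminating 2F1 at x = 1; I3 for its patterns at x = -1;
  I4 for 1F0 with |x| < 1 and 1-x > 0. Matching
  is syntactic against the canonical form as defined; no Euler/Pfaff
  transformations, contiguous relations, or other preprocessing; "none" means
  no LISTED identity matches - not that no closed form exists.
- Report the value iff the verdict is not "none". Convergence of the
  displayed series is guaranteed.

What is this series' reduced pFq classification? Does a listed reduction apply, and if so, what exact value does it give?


Structural cue: x = 4 and the lower running product (prefactor -4/3) is a rising factorial.
Step ratio: r(k) = 4 * (k-6) (k+\frac{5}{3}) / [(k-\frac{5}{2}) (k+\frac{5}{4}) (k+1)] ; factor over Q: parameters, x = 4, and C = -\frac{4}{3}.

Classification (C = -\frac{4}{3}): 2F2 with upper {-6, \frac{5}{3}}, lower {-\frac{5}{2}, \frac{5}{4}}, argument x = 4. Verdict: terminating. With -6 upstairs the series is a 7-term polynomial sum; evaluated term by term. Exact value: \frac{1576654047028}{14681057625}.


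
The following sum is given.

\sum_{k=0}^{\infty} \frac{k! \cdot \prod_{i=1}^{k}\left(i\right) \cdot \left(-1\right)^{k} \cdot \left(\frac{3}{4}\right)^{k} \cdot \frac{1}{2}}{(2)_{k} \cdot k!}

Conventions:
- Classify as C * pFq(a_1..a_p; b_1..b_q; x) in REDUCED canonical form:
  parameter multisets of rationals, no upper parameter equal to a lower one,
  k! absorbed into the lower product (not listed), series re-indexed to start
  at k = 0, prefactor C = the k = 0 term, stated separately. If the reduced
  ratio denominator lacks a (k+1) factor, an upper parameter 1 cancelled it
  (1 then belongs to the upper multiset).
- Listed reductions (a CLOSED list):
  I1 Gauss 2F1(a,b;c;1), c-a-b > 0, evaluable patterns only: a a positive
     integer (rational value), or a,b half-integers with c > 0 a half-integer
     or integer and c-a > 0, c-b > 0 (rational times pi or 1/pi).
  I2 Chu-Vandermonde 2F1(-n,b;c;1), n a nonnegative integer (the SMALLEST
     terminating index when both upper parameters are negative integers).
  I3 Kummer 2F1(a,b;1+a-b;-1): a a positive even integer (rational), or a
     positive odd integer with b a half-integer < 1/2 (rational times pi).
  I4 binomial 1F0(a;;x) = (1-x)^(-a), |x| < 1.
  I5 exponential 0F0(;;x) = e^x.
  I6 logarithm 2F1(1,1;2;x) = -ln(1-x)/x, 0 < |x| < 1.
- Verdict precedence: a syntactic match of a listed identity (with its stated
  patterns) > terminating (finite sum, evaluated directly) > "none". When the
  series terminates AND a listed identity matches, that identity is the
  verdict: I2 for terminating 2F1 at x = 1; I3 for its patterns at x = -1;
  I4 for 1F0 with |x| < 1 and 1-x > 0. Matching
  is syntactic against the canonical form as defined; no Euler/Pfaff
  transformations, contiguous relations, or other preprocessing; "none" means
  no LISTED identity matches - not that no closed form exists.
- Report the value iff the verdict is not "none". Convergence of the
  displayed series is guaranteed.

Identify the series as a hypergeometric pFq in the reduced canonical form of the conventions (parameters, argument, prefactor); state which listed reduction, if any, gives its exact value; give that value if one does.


This is \frac{1}{2} * 2F1(1, 1; 2; -\frac{3}{4}) in reduced canonical form. Verdict: logarithm (I6) applies (the logarithm: parameters (1,1;2), x = -\frac{3}{4}). Exact value: \frac{2}{3} \cdot \ln\left(\frac{7}{4}\right).

Structural cue: with t_0 = \frac{1}{2}, the (-1)^k factor (C = 1/2, x = -3/4) folds into the argument's sign.
Adjacent-term ratio: r(k) = -\frac{3}{4} * (k+1) (k+1) / [(k+2) (k+1)] - poly over poly, x = -\frac{3}{4} from leading terms; C = \frac{1}{2} at k = 0.


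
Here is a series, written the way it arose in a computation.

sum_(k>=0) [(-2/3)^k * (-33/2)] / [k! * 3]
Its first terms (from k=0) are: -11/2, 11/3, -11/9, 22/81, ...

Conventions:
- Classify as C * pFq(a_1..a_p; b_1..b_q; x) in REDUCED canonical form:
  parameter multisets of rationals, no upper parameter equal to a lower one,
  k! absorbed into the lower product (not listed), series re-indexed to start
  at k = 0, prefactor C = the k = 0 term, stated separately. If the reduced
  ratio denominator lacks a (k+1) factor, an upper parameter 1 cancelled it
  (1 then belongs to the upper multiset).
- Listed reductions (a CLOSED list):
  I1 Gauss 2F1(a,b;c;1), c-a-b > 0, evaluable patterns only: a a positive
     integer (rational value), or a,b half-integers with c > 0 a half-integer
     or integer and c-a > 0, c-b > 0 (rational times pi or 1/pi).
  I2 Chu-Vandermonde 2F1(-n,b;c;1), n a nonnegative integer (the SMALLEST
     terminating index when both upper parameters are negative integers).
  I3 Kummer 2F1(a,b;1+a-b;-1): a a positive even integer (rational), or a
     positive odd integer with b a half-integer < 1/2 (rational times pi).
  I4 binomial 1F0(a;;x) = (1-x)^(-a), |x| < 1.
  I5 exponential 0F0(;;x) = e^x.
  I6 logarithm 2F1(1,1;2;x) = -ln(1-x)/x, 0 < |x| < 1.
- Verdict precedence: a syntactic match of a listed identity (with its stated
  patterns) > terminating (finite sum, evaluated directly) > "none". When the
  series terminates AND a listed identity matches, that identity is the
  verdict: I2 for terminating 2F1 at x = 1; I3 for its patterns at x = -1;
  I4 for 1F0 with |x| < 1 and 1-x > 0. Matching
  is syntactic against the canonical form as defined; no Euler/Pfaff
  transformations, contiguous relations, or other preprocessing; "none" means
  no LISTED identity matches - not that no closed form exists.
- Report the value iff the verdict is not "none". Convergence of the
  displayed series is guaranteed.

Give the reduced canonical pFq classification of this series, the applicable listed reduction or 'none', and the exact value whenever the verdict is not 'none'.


Canonical form: C = -11/2 times 0F0 with upper {-}, lower {-}, x = -2/3. Verdict: exponential (I5) matches (the 0F0 exponential series at x = -2/3). Its exact value is (-11/2) * e^(-2/3).

First insight: t_0 = -11/2 here, and the constant factors (C = -11/2) combine into one prefactor.
Adjacent-term ratio: r(k) = (-2/3) * 1 / [(k+1)] ; factor over Q: parameters, x = (-2/3), and C = -11/2.


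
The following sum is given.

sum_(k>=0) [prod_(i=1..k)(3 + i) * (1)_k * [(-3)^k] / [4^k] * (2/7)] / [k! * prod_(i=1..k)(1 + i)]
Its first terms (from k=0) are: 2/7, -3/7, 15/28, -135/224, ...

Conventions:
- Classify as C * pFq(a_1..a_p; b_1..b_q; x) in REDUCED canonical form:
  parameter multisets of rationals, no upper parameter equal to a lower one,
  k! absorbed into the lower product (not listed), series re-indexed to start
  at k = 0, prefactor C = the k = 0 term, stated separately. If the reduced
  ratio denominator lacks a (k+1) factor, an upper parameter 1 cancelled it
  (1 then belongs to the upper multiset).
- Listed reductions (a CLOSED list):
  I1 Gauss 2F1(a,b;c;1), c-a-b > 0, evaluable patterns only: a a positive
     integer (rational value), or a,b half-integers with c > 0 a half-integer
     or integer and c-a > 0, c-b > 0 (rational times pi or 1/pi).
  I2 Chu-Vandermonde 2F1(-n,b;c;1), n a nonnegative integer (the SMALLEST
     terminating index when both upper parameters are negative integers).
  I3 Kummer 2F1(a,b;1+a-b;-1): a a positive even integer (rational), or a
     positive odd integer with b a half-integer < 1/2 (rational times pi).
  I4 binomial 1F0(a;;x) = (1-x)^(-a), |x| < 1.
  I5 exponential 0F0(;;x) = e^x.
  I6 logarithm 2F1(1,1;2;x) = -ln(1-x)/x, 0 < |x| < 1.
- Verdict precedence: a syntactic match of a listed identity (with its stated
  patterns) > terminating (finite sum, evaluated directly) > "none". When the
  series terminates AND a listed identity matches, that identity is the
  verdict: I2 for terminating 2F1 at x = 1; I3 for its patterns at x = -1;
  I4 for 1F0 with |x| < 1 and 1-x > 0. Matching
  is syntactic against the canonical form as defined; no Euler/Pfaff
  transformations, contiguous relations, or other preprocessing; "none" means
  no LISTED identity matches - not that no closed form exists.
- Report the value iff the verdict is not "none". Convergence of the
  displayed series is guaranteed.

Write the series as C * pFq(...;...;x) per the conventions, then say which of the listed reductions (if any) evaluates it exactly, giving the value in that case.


The series (x = -3/4) is 2F1: upper {1, 4}, lower {2}, prefactor 2/7. Verdict: none. Every listed pattern misses the 2F1 form at -3/4, upper {1, 4}.

Key observation: t_0 being 2/7, the two geometric factors (prefactor 2/7) combine into one argument.
Consecutive-term ratio: r(k) = (-3/4) * (k+1) (k+4) / [(k+2) (k+1)] - rational in k, leading ratio (-3/4); with t_0 = 2/7, classification follows.


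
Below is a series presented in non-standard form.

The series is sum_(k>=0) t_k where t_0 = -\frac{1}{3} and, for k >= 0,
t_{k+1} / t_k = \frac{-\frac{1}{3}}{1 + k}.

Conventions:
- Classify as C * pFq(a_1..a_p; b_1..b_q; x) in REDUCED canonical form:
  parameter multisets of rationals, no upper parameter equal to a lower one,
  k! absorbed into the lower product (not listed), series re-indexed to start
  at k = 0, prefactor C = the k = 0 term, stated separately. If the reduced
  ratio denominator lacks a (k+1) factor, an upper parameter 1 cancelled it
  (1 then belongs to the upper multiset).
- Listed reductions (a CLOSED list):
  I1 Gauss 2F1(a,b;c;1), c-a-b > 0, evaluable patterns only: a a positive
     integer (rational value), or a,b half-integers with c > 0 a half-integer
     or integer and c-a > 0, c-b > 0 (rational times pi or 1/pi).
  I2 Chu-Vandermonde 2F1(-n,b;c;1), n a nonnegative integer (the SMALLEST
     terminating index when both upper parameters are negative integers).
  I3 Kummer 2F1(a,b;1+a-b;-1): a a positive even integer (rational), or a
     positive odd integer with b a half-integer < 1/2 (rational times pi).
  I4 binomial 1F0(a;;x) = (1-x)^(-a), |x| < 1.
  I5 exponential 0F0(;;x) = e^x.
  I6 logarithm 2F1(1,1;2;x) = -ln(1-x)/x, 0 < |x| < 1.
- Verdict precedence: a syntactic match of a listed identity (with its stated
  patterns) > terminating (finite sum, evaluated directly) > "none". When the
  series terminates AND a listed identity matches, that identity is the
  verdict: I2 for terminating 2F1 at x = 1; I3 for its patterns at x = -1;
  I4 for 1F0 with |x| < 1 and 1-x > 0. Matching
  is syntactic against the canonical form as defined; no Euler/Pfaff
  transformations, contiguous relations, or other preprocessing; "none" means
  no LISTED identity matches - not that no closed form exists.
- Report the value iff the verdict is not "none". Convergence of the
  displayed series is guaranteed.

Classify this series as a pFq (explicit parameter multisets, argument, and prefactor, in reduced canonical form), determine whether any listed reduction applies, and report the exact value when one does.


The series (x = -\frac{1}{3}) is 0F0: upper {-}, lower {-}, prefactor -\frac{1}{3}. Verdict: this is the I5 exponential reduction (the 0F0 exponential series at x = -\frac{1}{3}). Hence: \left(-\frac{1}{3}\right) \cdot e^{-\frac{1}{3}}.

Key step: t_0 = -\frac{1}{3} here, and factor the ratio over Q (C = -1/3, x = -1/3): negated roots = parameters.
Consecutive-term ratio: r(k) = -\frac{1}{3} * 1 / [(k+1)] - rational in k. x = -\frac{1}{3}; t_0 = -\frac{1}{3}; negate the roots.


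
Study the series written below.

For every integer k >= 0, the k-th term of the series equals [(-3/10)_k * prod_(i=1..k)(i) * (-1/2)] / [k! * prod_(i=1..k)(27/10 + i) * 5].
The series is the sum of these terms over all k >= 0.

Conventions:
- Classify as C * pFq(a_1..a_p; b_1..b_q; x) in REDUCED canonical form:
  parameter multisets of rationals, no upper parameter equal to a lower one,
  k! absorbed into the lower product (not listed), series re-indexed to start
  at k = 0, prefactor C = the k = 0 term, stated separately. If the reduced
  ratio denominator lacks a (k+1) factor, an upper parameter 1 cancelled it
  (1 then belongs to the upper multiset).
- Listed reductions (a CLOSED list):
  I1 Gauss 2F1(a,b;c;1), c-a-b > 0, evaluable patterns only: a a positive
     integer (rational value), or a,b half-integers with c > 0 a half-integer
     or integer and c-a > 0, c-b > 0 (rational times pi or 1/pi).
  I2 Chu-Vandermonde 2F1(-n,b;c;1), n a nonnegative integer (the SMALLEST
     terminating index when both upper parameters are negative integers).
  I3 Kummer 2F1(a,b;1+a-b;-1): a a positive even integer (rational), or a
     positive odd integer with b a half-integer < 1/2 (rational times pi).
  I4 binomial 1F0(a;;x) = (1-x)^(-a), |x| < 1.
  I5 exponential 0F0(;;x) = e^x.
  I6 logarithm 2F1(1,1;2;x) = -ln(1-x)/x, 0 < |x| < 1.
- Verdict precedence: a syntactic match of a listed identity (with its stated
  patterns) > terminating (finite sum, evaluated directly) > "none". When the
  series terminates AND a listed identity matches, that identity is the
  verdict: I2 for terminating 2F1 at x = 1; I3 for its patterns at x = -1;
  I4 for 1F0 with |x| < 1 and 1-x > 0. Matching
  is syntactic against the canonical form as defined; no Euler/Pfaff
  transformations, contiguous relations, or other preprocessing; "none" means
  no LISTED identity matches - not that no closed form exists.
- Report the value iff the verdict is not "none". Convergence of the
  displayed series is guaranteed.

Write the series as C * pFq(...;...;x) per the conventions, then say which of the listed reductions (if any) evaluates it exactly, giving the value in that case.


The series (x = 1) is 2F1: upper {-3/10, 1}, lower {37/10}, prefactor -1/10. Verdict: Gauss's theorem (I1) applies (x = 1: the Gamma ratio telescopes since c-a-b = 3 > 0 and a = 1 in Z>0). Exact value: -9/100.

Key step: from the first term -1/10: the lower running product (prefactor -1/10) is a rising factorial.
Step ratio: r(k) = 1 * (k-3/10) (k+1) / [(k+37/10) (k+1)] - rational in k, leading ratio 1; with t_0 = -1/10, classification follows.


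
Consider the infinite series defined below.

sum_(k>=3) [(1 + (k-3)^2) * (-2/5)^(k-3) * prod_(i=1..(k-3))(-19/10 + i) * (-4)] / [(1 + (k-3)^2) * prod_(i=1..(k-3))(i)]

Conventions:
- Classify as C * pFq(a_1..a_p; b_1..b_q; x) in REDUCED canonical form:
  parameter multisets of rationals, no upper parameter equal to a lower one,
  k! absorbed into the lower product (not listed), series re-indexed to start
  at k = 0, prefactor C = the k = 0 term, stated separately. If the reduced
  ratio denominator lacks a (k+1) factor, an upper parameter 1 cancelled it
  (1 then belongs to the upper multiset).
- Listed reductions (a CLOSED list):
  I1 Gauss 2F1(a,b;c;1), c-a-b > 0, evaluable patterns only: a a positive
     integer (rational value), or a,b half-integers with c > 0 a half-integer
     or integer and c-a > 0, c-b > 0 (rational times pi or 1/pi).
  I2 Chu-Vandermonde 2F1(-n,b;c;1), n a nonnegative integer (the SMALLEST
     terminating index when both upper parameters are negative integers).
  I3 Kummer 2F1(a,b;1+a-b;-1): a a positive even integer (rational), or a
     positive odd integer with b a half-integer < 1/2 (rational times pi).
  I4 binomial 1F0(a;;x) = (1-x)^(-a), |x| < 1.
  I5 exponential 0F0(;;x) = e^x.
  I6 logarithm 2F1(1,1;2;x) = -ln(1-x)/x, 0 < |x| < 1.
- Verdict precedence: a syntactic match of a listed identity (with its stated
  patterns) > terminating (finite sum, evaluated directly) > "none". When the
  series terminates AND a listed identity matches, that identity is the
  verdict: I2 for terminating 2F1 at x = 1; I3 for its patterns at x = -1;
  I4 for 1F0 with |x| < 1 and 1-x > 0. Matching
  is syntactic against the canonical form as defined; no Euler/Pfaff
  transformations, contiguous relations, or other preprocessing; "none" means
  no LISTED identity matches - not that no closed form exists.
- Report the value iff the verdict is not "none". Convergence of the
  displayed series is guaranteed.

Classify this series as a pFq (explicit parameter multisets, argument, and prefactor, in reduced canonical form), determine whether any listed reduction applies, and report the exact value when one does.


Classification (C = -4): 1F0 with upper {-9/10}, lower {-}, argument x = -2/5. Verdict: the binomial series (I4) fires (the 1F0 binomial series: exponent 9/10, x = -2/5). Sum: (-4) * (7/5)^(9/10).

Key step: t_0 = -4 here, and striking the common factor k^2 + 1 reduces the term (prefactor -4).
Step ratio: r(k) = (-2/5) * (k-9/10) / [(k+1)] - rational in k, leading ratio (-2/5); with t_0 = -4, classification follows.


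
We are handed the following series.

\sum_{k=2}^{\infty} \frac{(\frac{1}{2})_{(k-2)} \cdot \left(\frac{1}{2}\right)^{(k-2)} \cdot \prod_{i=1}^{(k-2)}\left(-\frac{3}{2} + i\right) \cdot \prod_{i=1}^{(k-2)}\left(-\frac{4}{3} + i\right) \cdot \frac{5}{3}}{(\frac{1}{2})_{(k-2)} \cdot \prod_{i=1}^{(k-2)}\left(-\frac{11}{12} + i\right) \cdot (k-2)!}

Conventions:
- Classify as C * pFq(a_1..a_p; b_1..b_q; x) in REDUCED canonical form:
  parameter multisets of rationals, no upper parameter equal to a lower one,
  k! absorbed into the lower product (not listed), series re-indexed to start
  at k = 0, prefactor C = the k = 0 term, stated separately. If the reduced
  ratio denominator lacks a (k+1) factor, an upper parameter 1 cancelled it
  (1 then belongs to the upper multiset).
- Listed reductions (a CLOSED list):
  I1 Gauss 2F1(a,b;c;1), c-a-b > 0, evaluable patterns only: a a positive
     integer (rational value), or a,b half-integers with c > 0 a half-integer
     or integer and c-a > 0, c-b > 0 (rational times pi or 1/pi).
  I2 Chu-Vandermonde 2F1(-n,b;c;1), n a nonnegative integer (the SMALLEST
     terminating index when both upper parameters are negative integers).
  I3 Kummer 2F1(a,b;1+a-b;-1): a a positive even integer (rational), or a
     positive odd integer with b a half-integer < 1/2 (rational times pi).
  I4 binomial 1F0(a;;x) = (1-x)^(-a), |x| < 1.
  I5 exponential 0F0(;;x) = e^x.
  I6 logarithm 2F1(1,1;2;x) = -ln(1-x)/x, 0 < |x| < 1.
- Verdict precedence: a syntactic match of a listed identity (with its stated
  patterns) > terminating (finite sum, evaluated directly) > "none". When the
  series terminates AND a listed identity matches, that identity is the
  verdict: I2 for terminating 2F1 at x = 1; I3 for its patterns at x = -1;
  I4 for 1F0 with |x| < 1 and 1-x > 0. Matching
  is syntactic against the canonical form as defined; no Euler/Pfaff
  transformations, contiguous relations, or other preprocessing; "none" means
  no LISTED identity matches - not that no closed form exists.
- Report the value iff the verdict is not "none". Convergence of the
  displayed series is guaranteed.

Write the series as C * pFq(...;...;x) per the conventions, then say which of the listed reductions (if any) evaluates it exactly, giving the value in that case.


Canonical form: C = \frac{5}{3} times 2F1 with upper {-\frac{1}{2}, -\frac{1}{3}}, lower {\frac{1}{12}}, x = \frac{1}{2}. Verdict: none - at argument \frac{1}{2} the multisets {-\frac{1}{2}, -\frac{1}{3}} ; {\frac{1}{12}} match no listed identity.

Key observation: x = \frac{1}{2} and the lower running product (C = 5/3, x = 1/2) is a rising factorial.
Adjacent-term ratio: r(k) = \frac{1}{2} * (k-\frac{1}{2}) (k-\frac{1}{3}) / [(k+\frac{1}{12}) (k+1)] - rational in k. x = \frac{1}{2}; t_0 = \frac{5}{3}; negate the roots.


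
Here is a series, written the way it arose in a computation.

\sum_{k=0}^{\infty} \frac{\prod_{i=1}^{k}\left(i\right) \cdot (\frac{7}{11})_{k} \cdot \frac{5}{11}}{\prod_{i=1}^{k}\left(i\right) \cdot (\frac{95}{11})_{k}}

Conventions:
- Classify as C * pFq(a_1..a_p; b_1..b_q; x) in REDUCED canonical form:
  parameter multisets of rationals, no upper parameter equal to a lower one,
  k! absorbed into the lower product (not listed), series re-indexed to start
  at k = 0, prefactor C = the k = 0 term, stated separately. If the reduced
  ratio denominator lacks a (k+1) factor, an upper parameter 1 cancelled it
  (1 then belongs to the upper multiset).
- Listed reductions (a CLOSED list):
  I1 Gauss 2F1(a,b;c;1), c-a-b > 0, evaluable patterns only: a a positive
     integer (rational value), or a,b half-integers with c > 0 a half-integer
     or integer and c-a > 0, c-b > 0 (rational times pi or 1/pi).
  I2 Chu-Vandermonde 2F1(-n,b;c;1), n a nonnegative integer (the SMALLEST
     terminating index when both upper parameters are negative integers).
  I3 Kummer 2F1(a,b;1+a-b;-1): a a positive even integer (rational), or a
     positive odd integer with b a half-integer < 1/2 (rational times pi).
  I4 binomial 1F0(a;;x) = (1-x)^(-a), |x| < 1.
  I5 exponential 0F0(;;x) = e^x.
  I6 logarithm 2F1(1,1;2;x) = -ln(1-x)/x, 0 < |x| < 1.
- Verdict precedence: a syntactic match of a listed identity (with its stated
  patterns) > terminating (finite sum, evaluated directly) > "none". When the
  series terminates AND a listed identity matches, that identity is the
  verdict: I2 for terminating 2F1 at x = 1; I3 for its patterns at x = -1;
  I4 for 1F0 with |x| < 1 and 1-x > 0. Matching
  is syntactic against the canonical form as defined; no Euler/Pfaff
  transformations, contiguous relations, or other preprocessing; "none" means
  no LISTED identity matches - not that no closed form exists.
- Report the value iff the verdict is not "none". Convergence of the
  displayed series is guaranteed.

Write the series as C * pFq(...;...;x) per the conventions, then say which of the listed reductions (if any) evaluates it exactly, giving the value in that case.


This is \frac{5}{11} * 2F1(\frac{7}{11}, 1; \frac{95}{11}; 1) in reduced canonical form. Verdict at x = 1: the Gauss summation I1 matches (x = 1: the Gamma ratio telescopes since c-a-b = 7 > 0 and a = 1 in Z>0). Hence: \frac{60}{121}.

First insight: x = 1 and the running product (C = 5/11) telescopes to a rising factorial.
Adjacent-term ratio: r(k) = 1 * (k+\frac{7}{11}) (k+1) / [(k+\frac{95}{11}) (k+1)] ; factor over Q: parameters, x = 1, and C = \frac{5}{11}.


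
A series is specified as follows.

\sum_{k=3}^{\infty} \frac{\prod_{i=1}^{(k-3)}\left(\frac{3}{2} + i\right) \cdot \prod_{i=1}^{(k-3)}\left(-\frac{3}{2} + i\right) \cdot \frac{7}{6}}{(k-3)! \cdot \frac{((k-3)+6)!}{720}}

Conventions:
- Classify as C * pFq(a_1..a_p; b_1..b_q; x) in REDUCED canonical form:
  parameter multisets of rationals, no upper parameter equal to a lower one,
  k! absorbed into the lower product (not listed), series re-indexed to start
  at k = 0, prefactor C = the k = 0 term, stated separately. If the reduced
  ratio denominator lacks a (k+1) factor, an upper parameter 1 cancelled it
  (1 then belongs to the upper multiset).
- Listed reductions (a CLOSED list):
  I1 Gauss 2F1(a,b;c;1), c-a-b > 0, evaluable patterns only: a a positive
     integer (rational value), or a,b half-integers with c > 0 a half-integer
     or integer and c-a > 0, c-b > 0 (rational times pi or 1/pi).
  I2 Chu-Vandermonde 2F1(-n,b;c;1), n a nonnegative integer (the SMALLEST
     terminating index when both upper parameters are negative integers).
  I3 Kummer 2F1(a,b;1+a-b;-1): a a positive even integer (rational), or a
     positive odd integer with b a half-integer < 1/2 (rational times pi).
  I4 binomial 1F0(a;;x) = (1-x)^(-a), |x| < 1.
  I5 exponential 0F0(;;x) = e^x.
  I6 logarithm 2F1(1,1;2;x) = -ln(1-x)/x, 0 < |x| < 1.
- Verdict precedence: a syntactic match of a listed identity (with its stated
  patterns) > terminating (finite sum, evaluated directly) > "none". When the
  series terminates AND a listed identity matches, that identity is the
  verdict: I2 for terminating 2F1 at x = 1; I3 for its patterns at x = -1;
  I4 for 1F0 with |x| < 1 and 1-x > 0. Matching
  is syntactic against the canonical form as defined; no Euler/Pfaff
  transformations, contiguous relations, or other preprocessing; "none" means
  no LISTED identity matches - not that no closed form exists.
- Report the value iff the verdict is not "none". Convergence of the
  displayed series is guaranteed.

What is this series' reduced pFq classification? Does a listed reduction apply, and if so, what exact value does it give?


At argument 1: a 2F1 with upper {-\frac{1}{2}, \frac{5}{2}}, lower {7}, scaled by C = \frac{7}{6}. Verdict (x = 1): Gauss (I1, half-integer pattern) applies (x = 1; upper {-\frac{1}{2}, \frac{5}{2}} half-integers, c = 7 in the evaluable pattern). Sum: \frac{131072}{45045} / \pi.

Key observation: t_0 being \frac{7}{6}, the denominator's factorial ratio (prefactor 7/6) is a lower Pochhammer.
Consecutive-term ratio: r(k) = 1 * (k-\frac{1}{2}) (k+\frac{5}{2}) / [(k+7) (k+1)] ; factor over Q: parameters, x = 1, and C = \frac{7}{6}.


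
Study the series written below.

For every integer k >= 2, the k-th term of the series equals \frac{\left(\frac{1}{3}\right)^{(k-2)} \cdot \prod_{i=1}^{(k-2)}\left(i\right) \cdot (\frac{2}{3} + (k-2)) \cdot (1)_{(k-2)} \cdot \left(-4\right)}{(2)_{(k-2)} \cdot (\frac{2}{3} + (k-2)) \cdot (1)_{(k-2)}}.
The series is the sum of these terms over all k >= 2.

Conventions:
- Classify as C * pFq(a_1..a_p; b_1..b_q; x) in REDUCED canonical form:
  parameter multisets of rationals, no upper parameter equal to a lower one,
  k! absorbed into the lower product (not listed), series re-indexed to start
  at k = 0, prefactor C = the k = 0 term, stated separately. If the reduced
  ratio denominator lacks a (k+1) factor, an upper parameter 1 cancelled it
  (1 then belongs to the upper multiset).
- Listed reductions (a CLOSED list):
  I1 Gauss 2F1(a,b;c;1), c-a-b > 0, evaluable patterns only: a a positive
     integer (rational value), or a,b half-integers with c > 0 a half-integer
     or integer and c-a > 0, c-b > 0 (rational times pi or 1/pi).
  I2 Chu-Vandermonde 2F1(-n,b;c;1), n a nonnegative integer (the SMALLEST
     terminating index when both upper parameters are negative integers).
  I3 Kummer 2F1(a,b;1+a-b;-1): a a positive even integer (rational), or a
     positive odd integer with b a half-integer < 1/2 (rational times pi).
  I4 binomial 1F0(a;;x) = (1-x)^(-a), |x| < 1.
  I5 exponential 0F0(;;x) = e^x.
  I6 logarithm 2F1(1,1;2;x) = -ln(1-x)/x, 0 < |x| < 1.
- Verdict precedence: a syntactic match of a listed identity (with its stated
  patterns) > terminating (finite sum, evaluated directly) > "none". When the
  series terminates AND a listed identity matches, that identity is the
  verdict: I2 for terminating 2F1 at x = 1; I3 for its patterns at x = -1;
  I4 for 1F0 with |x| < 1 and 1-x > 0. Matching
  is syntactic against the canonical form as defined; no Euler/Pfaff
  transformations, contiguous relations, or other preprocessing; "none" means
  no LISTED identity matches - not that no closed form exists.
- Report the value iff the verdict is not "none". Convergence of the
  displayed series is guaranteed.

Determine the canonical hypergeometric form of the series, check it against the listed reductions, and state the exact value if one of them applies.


Classification (C = -4): 2F1 with upper {1, 1}, lower {2}, argument x = \frac{1}{3}. Verdict (x = \frac{1}{3}): the I6 logarithm reduction applies (the logarithm: parameters (1,1;2), x = \frac{1}{3}). Sum: 12 \cdot \ln\left(\frac{2}{3}\right).

First insight: from the first term -4: the running product (C = -4, x = 1/3) telescopes to a rising factorial.
Step ratio: r(k) = \frac{1}{3} * (k+1) (k+1) / [(k+2) (k+1)] - rational in k. x = \frac{1}{3}; t_0 = -4; negate the roots.


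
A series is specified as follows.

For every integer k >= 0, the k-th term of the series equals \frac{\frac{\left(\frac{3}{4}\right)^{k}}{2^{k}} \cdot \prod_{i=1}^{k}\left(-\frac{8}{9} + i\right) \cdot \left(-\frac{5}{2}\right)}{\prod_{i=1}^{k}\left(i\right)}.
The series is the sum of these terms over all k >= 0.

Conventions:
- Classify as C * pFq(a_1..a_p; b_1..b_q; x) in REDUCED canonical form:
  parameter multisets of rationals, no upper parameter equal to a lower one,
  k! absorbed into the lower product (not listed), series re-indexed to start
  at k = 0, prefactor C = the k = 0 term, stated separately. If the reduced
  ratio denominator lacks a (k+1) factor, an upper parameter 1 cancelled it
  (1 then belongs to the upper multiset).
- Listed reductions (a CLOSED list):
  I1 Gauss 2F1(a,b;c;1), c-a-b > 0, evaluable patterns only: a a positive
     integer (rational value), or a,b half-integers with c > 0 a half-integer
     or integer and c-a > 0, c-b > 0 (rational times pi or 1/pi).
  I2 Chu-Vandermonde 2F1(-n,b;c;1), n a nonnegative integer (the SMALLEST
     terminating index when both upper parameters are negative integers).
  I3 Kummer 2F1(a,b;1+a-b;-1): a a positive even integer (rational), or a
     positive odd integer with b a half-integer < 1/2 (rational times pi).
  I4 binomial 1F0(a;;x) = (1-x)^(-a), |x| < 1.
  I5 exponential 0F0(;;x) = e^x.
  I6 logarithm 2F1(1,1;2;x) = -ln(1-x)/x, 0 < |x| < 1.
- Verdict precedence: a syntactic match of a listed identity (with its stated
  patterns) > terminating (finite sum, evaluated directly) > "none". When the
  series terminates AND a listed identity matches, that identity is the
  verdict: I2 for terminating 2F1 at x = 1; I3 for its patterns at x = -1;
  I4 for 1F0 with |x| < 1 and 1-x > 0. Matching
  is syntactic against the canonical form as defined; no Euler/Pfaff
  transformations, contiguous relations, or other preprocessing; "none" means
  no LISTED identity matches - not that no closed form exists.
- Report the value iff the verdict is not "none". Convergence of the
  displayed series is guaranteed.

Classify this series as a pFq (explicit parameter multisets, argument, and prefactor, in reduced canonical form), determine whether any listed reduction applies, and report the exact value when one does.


The tell: t_0 being -\frac{5}{2}, the running product (prefactor -5/2) telescopes to a rising factorial.
Term ratio: r(k) = \frac{3}{8} * (k+\frac{1}{9}) / [(k+1)] - rational; roots negated = parameters, x = \frac{3}{8}, C = -\frac{5}{2}.

This is -\frac{5}{2} * 1F0(\frac{1}{9}; -; \frac{3}{8}) in reduced canonical form. Verdict at x = \frac{3}{8}: binomial (I4) matches (the 1F0 binomial series: exponent -1/9, x = \frac{3}{8}). Hence: \left(-\frac{5}{2}\right) \cdot \left(\frac{5}{8}\right)^{-\frac{1}{9}}.


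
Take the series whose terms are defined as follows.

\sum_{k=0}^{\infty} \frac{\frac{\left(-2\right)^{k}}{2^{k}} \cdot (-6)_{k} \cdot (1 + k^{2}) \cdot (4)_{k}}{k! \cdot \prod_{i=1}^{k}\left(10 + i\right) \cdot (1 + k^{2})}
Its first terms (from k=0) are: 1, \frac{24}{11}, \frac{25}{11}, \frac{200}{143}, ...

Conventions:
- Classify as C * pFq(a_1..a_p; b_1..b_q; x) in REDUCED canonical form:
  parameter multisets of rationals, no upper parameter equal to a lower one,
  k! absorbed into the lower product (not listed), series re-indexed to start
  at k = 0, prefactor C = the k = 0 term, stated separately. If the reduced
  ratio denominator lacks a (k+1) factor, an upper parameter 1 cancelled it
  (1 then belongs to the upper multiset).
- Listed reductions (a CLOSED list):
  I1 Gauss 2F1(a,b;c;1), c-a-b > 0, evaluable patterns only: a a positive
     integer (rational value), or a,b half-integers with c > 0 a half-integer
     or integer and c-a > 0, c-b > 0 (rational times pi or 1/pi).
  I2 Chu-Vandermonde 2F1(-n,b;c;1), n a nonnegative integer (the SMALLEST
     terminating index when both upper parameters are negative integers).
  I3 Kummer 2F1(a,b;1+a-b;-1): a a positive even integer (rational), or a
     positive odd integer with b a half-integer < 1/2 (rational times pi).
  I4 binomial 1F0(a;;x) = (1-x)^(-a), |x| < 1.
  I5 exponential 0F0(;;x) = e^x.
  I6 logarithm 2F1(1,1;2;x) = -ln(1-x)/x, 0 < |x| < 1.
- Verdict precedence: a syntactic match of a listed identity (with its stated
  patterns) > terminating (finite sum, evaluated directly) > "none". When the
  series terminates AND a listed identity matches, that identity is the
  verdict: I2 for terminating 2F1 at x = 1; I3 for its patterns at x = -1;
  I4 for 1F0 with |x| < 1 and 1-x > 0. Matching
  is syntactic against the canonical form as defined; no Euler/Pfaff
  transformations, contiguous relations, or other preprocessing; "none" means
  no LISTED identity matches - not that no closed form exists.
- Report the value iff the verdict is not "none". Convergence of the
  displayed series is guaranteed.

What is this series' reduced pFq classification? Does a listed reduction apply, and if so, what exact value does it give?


Reduced: x = -1, 2F1, upper = {-6, 4}, lower = {11}, C = 1. Verdict (x = -1): the Kummer evaluation I3 applies (x = -1; c = 11 equals 1+a-b for upper {-6, 4}: listed pattern). Hence: \frac{15}{2}.

First insight: from the first term 1: the lower running product (C = 1, x = -1) is a rising factorial.
Term ratio: r(k) = -1 * (k-6) (k+4) / [(k+11) (k+1)] - rational in k, leading ratio -1; with t_0 = 1, classification follows.


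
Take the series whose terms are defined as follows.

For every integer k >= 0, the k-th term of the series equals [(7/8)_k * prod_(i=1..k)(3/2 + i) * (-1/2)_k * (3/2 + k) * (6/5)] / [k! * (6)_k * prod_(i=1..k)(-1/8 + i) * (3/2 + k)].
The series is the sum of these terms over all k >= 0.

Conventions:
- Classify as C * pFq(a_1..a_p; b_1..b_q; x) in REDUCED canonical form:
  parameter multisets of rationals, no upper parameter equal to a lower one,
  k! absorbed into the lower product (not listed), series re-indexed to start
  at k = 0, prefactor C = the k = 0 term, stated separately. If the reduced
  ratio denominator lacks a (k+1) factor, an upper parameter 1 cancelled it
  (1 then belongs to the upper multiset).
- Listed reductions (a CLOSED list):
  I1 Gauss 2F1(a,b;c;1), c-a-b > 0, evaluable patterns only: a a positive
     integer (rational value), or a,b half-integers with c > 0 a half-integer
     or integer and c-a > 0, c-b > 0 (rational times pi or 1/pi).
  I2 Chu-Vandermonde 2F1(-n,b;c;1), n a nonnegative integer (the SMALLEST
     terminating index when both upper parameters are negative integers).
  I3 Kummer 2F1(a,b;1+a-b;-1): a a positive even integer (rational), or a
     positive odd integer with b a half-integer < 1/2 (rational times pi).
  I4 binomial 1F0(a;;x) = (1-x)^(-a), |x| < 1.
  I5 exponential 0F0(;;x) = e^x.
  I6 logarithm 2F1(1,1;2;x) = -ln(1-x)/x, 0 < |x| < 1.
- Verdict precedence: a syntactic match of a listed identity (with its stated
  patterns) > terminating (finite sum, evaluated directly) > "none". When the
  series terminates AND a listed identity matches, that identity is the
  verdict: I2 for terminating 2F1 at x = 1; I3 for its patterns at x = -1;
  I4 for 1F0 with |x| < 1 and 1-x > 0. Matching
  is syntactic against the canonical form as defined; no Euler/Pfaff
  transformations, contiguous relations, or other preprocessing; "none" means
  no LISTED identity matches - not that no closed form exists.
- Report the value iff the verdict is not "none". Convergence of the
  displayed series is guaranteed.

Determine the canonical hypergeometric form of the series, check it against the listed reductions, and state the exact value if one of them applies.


Reduced: x = 1, 2F1, upper = {-1/2, 5/2}, lower = {6}, C = 6/5. Verdict: this is Gauss (I1, half-integer pattern) (x = 1; upper {-1/2, 5/2} half-integers, c = 6 in the evaluable pattern). Its exact value is (16384/5775) / pi.

The tell: t_0 being 6/5, k + 3/2 divides numerator and denominator alike; C = 6/5, x = 1 after cancelling.
Ratio: r(k) = 1 * (k-1/2) (k+5/2) / [(k+6) (k+1)] - rational in k, leading ratio 1; with t_0 = 6/5, classification follows.
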